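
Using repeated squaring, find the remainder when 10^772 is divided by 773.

1

10^1 ≡ 10 (mod 773)
10^2 ≡ 10^2 = 100 ≡ 100 (mod 773)
10^4 ≡ 100^2 = 10000 ≡ 724 (mod 773)
10^8 ≡ 724^2 = 524176 ≡ 82 (mod 773)
10^16 ≡ 82^2 = 6724 ≡ 540 (mod 773)
10^32 ≡ 540^2 = 291600 ≡ 179 (mod 773)
10^64 ≡ 179^2 = 32041 ≡ 348 (mod 773)
10^128 ≡ 348^2 = 121104 ≡ 516 (mod 773)
10^256 ≡ 516^2 = 266256 ≡ 344 (mod 773)
10^512 ≡ 344^2 = 118336 ≡ 67 (mod 773)
772 = 512 + 256 + 4 in binary powers of 2.
So 10^772 ≡ 67 · 344 · 724 ≡ 1 (mod 773).
Since the result is 1, base 10 gives no evidence that 773 is composite.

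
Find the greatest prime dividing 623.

623 = 7 · 89
89 is prime.
So 623 = 7 · 89; the largest prime factor is 89.

89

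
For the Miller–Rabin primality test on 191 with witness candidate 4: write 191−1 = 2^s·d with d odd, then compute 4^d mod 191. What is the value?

1

191 − 1 = 190 = 2^1 · 95, so d = 95.
4^1 ≡ 4 (mod 191)
4^2 ≡ 4^2 = 16 ≡ 16 (mod 191)
4^4 ≡ 16^2 = 256 ≡ 65 (mod 191)
4^8 ≡ 65^2 = 4225 ≡ 23 (mod 191)
4^16 ≡ 23^2 = 529 ≡ 147 (mod 191)
4^32 ≡ 147^2 = 21609 ≡ 26 (mod 191)
4^64 ≡ 26^2 = 676 ≡ 103 (mod 191)
95 = 64 + 16 + 8 + 4 + 2 + 1 in binary powers of 2.
So 4^95 ≡ 103 · 147 · 23 · 65 · 16 · 4 ≡ 1 (mod 191).
Since 4^d ≡ 1 (mod 191), base 4 does not prove 191 composite.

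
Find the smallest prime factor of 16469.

16469 is odd.
Digit sum 26, not divisible by 3.
Ends in 9: not divisible by 5.
7: 16469 = 7·2352 + 5
11: 16469 = 11·1497 + 2
13: 16469 = 13·1266 + 11
17: 16469 = 17·968 + 13
19: 16469 = 19·866 + 15
23: 16469 = 23·716 + 1
29: 16469 = 29·567 + 26
31: 16469 = 31·531 + 8
37: 16469 = 37·445 + 4
41: 16469 = 41·401 + 28
43: 16469 = 43·383

43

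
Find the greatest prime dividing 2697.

2697 = 3 · 899
899 = 29 · 31
31 is prime.
So 2697 = 3 · 29 · 31; the largest prime factor is 31.

31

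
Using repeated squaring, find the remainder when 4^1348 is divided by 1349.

215

4^1 ≡ 4 (mod 1349)
4^2 ≡ 4^2 = 16 ≡ 16 (mod 1349)
4^4 ≡ 16^2 = 256 ≡ 256 (mod 1349)
4^8 ≡ 256^2 = 65536 ≡ 784 (mod 1349)
4^16 ≡ 784^2 = 614656 ≡ 861 (mod 1349)
4^32 ≡ 861^2 = 741321 ≡ 720 (mod 1349)
4^64 ≡ 720^2 = 518400 ≡ 384 (mod 1349)
4^128 ≡ 384^2 = 147456 ≡ 415 (mod 1349)
4^256 ≡ 415^2 = 172225 ≡ 902 (mod 1349)
4^512 ≡ 902^2 = 813604 ≡ 157 (mod 1349)
4^1024 ≡ 157^2 = 24649 ≡ 367 (mod 1349)
1348 = 1024 + 256 + 64 + 4 in binary powers of 2.
So 4^1348 ≡ 367 · 902 · 384 · 256 ≡ 215 (mod 1349).
Since 215 ≠ 1, base 4 is a Fermat witness: 1349 is composite.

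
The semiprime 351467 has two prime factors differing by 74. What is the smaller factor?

Since p = q + 74, we have 351467 = q(q + 74), so q² + 74q − 351467 = 0.
Discriminant: 74² + 4·351467 = 5476 + 1405868 = 1411344; √1411344 = 1188.
q = (−74 + 1188)/2 = 557, and p = q + 74 = 631.
Check: 557 · 631 = 351467.

557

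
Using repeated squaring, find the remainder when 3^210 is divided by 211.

3^1 ≡ 3 (mod 211)
3^2 ≡ 3^2 = 9 ≡ 9 (mod 211)
3^4 ≡ 9^2 = 81 ≡ 81 (mod 211)
3^8 ≡ 81^2 = 6561 ≡ 20 (mod 211)
3^16 ≡ 20^2 = 400 ≡ 189 (mod 211)
3^32 ≡ 189^2 = 35721 ≡ 62 (mod 211)
3^64 ≡ 62^2 = 3844 ≡ 46 (mod 211)
3^128 ≡ 46^2 = 2116 ≡ 6 (mod 211)
210 = 128 + 64 + 16 + 2 in binary powers of 2.
So 3^210 ≡ 6 · 46 · 189 · 9 ≡ 1 (mod 211).
Since the result is 1, base 3 gives no evidence that 211 is composite.

1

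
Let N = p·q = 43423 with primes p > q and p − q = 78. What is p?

251

Since p = q + 78, we have 43423 = q(q + 78), so q² + 78q − 43423 = 0.
Discriminant: 78² + 4·43423 = 6084 + 173692 = 179776; √179776 = 424.
q = (−78 + 424)/2 = 173, and p = q + 78 = 251.
Check: 173 · 251 = 43423.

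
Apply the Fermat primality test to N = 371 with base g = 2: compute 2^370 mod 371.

2^1 ≡ 2 (mod 371)
2^2 ≡ 2^2 = 4 ≡ 4 (mod 371)
2^4 ≡ 4^2 = 16 ≡ 16 (mod 371)
2^8 ≡ 16^2 = 256 ≡ 256 (mod 371)
2^16 ≡ 256^2 = 65536 ≡ 240 (mod 371)
2^32 ≡ 240^2 = 57600 ≡ 95 (mod 371)
2^64 ≡ 95^2 = 9025 ≡ 121 (mod 371)
2^128 ≡ 121^2 = 14641 ≡ 172 (mod 371)
2^256 ≡ 172^2 = 29584 ≡ 275 (mod 371)
370 = 256 + 64 + 32 + 16 + 2 in binary powers of 2.
So 2^370 ≡ 275 · 121 · 95 · 240 · 4 ≡ 170 (mod 371).
Since 170 ≠ 1, base 2 is a Fermat witness: 371 is composite.

170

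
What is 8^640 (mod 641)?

8^1 ≡ 8 (mod 641)
8^2 ≡ 8^2 = 64 ≡ 64 (mod 641)
8^4 ≡ 64^2 = 4096 ≡ 250 (mod 641)
8^8 ≡ 250^2 = 62500 ≡ 323 (mod 641)
8^16 ≡ 323^2 = 104329 ≡ 487 (mod 641)
8^32 ≡ 487^2 = 237169 ≡ 640 (mod 641)
8^64 ≡ 640^2 = 409600 ≡ 1 (mod 641)
8^128 ≡ 1^2 = 1 ≡ 1 (mod 641)
8^256 ≡ 1^2 = 1 ≡ 1 (mod 641)
8^512 ≡ 1^2 = 1 ≡ 1 (mod 641)
640 = 512 + 128 in binary powers of 2.
So 8^640 ≡ 1 · 1 ≡ 1 (mod 641).
Since the result is 1, base 8 gives no evidence that 641 is composite.

1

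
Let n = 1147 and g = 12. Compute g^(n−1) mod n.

1025

12^1 ≡ 12 (mod 1147)
12^2 ≡ 12^2 = 144 ≡ 144 (mod 1147)
12^4 ≡ 144^2 = 20736 ≡ 90 (mod 1147)
12^8 ≡ 90^2 = 8100 ≡ 71 (mod 1147)
12^16 ≡ 71^2 = 5041 ≡ 453 (mod 1147)
12^32 ≡ 453^2 = 205209 ≡ 1043 (mod 1147)
12^64 ≡ 1043^2 = 1087849 ≡ 493 (mod 1147)
12^128 ≡ 493^2 = 243049 ≡ 1032 (mod 1147)
12^256 ≡ 1032^2 = 1065024 ≡ 608 (mod 1147)
12^512 ≡ 608^2 = 369664 ≡ 330 (mod 1147)
12^1024 ≡ 330^2 = 108900 ≡ 1082 (mod 1147)
1146 = 1024 + 64 + 32 + 16 + 8 + 2 in binary powers of 2.
So 12^1146 ≡ 1082 · 493 · 1043 · 453 · 71 · 144 ≡ 1025 (mod 1147).
Since 1025 ≠ 1, base 12 is a Fermat witness: 1147 is composite.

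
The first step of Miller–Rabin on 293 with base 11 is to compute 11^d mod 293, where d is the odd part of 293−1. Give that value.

155

293 − 1 = 292 = 2^2 · 73, so d = 73.
11^1 ≡ 11 (mod 293)
11^2 ≡ 11^2 = 121 ≡ 121 (mod 293)
11^4 ≡ 121^2 = 14641 ≡ 284 (mod 293)
11^8 ≡ 284^2 = 80656 ≡ 81 (mod 293)
11^16 ≡ 81^2 = 6561 ≡ 115 (mod 293)
11^32 ≡ 115^2 = 13225 ≡ 40 (mod 293)
11^64 ≡ 40^2 = 1600 ≡ 135 (mod 293)
73 = 64 + 8 + 1 in binary powers of 2.
So 11^73 ≡ 135 · 81 · 11 ≡ 155 (mod 293).
Squaring chain: 155 → 292; reaches −1, so base 11 does not prove 293 composite.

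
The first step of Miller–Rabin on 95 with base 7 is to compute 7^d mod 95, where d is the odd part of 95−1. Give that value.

68

95 − 1 = 94 = 2^1 · 47, so d = 47.
7^1 ≡ 7 (mod 95)
7^2 ≡ 7^2 = 49 ≡ 49 (mod 95)
7^4 ≡ 49^2 = 2401 ≡ 26 (mod 95)
7^8 ≡ 26^2 = 676 ≡ 11 (mod 95)
7^16 ≡ 11^2 = 121 ≡ 26 (mod 95)
7^32 ≡ 26^2 = 676 ≡ 11 (mod 95)
47 = 32 + 8 + 4 + 2 + 1 in binary powers of 2.
So 7^47 ≡ 11 · 11 · 26 · 49 · 7 ≡ 68 (mod 95).
Squaring chain: 68; never reaches −1, so base 7 is a Miller–Rabin witness that 95 is composite.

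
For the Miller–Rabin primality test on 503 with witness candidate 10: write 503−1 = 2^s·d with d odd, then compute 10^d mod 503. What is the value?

503 − 1 = 502 = 2^1 · 251, so d = 251.
10^1 ≡ 10 (mod 503)
10^2 ≡ 10^2 = 100 ≡ 100 (mod 503)
10^4 ≡ 100^2 = 10000 ≡ 443 (mod 503)
10^8 ≡ 443^2 = 196249 ≡ 79 (mod 503)
10^16 ≡ 79^2 = 6241 ≡ 205 (mod 503)
10^32 ≡ 205^2 = 42025 ≡ 276 (mod 503)
10^64 ≡ 276^2 = 76176 ≡ 223 (mod 503)
10^128 ≡ 223^2 = 49729 ≡ 435 (mod 503)
251 = 128 + 64 + 32 + 16 + 8 + 2 + 1 in binary powers of 2.
So 10^251 ≡ 435 · 223 · 276 · 205 · 79 · 100 · 10 ≡ 502 (mod 503).
Since 10^d ≡ 502 (mod 503), base 10 does not prove 503 composite.

502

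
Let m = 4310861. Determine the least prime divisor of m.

4310861 is odd.
Digit sum 23, not divisible by 3.
Ends in 1: not divisible by 5.
7: 4310861 = 7·615837 + 2
11: 4310861 = 11·391896 + 5
13: 4310861 = 13·331604 + 9
17: 4310861 = 17·253580 + 1
19: 4310861 = 19·226887 + 8
23: 4310861 = 23·187428 + 17
29: 4310861 = 29·148650 + 11
31: 4310861 = 31·139060 + 1
37: 4310861 = 37·116509 + 28
41: 4310861 = 41·105142 + 39
43: 4310861 = 43·100252 + 25
47: 4310861 = 47·91720 + 21
53: 4310861 = 53·81337

53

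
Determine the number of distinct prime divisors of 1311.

1311 = 3 · 437
437 = 19 · 23
1311 = 3 · 19 · 23, which has 3 distinct prime factors.

3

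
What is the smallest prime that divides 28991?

28991 is odd.
Digit sum 29, not divisible by 3.
Ends in 1: not divisible by 5.
7: 28991 = 7·4141 + 4
11: 28991 = 11·2635 + 6
13: 28991 = 13·2230 + 1
17: 28991 = 17·1705 + 6
19: 28991 = 19·1525 + 16
23: 28991 = 23·1260 + 11
29: 28991 = 29·999 + 20
31: 28991 = 31·935 + 6
37: 28991 = 37·783 + 20
41: 28991 = 41·707 + 4
43: 28991 = 43·674 + 9
47: 28991 = 47·616 + 39
53: 28991 = 53·547

53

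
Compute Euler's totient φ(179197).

165312

Factor: 179197 = 17 · 83 · 127.
φ(179197) = (17−1) · (83−1) · (127−1) = 16 · 82 · 126 = 165312.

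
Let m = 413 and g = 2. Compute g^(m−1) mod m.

359

2^1 ≡ 2 (mod 413)
2^2 ≡ 2^2 = 4 ≡ 4 (mod 413)
2^4 ≡ 4^2 = 16 ≡ 16 (mod 413)
2^8 ≡ 16^2 = 256 ≡ 256 (mod 413)
2^16 ≡ 256^2 = 65536 ≡ 282 (mod 413)
2^32 ≡ 282^2 = 79524 ≡ 228 (mod 413)
2^64 ≡ 228^2 = 51984 ≡ 359 (mod 413)
2^128 ≡ 359^2 = 128881 ≡ 25 (mod 413)
2^256 ≡ 25^2 = 625 ≡ 212 (mod 413)
412 = 256 + 128 + 16 + 8 + 4 in binary powers of 2.
So 2^412 ≡ 212 · 25 · 282 · 256 · 16 ≡ 359 (mod 413).
Since 359 ≠ 1, base 2 is a Fermat witness: 413 is composite.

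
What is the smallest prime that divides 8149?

29

8149 is odd.
Digit sum 22, not divisible by 3.
Ends in 9: not divisible by 5.
7: 8149 = 7·1164 + 1
11: 8149 = 11·740 + 9
13: 8149 = 13·626 + 11
17: 8149 = 17·479 + 6
19: 8149 = 19·428 + 17
23: 8149 = 23·354 + 7
29: 8149 = 29·281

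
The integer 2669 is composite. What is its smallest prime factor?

17

2669 is odd.
Digit sum 23, not divisible by 3.
Ends in 9: not divisible by 5.
7: 2669 = 7·381 + 2
11: 2669 = 11·242 + 7
13: 2669 = 13·205 + 4
17: 2669 = 17·157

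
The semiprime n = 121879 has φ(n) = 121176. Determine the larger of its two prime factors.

397

φ(n) = (p−1)(q−1) = n − (p+q) + 1, so p + q = 121879 − 121176 + 1 = 704.
p and q are the roots of t² − 704t + 121879 = 0.
Discriminant: 704² − 4·121879 = 495616 − 487516 = 8100; √8100 = 90.
q = (704 − 90)/2 = 307, p = (704 + 90)/2 = 397.
Check: 307 · 397 = 121879.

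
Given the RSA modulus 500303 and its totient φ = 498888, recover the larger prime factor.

φ(n) = (p−1)(q−1) = n − (p+q) + 1, so p + q = 500303 − 498888 + 1 = 1416.
p and q are the roots of t² − 1416t + 500303 = 0.
Discriminant: 1416² − 4·500303 = 2005056 − 2001212 = 3844; √3844 = 62.
q = (1416 − 62)/2 = 677, p = (1416 + 62)/2 = 739.
Check: 677 · 739 = 500303.

739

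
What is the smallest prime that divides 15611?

15611 is odd.
Digit sum 14, not divisible by 3.
Ends in 1: not divisible by 5.
7: 15611 = 7·2230 + 1
11: 15611 = 11·1419 + 2
13: 15611 = 13·1200 + 11
17: 15611 = 17·918 + 5
19: 15611 = 19·821 + 12
23: 15611 = 23·678 + 17
29: 15611 = 29·538 + 9
31: 15611 = 31·503 + 18
37: 15611 = 37·421 + 34
41: 15611 = 41·380 + 31
43: 15611 = 43·363 + 2
47: 15611 = 47·332 + 7
53: 15611 = 53·294 + 29
59: 15611 = 59·264 + 35
61: 15611 = 61·255 + 56
67: 15611 = 67·233

67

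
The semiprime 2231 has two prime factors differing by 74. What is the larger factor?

97

Since p = q + 74, we have 2231 = q(q + 74), so q² + 74q − 2231 = 0.
Discriminant: 74² + 4·2231 = 5476 + 8924 = 14400; √14400 = 120.
q = (−74 + 120)/2 = 23, and p = q + 74 = 97.
Check: 23 · 97 = 2231.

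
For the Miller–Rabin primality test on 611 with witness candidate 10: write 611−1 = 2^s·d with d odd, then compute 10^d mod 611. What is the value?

160

611 − 1 = 610 = 2^1 · 305, so d = 305.
10^1 ≡ 10 (mod 611)
10^2 ≡ 10^2 = 100 ≡ 100 (mod 611)
10^4 ≡ 100^2 = 10000 ≡ 224 (mod 611)
10^8 ≡ 224^2 = 50176 ≡ 74 (mod 611)
10^16 ≡ 74^2 = 5476 ≡ 588 (mod 611)
10^32 ≡ 588^2 = 345744 ≡ 529 (mod 611)
10^64 ≡ 529^2 = 279841 ≡ 3 (mod 611)
10^128 ≡ 3^2 = 9 ≡ 9 (mod 611)
10^256 ≡ 9^2 = 81 ≡ 81 (mod 611)
305 = 256 + 32 + 16 + 1 in binary powers of 2.
So 10^305 ≡ 81 · 529 · 588 · 10 ≡ 160 (mod 611).
Squaring chain: 160; never reaches −1, so base 10 is a Miller–Rabin witness that 611 is composite.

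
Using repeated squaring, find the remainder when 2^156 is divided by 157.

1

2^1 ≡ 2 (mod 157)
2^2 ≡ 2^2 = 4 ≡ 4 (mod 157)
2^4 ≡ 4^2 = 16 ≡ 16 (mod 157)
2^8 ≡ 16^2 = 256 ≡ 99 (mod 157)
2^16 ≡ 99^2 = 9801 ≡ 67 (mod 157)
2^32 ≡ 67^2 = 4489 ≡ 93 (mod 157)
2^64 ≡ 93^2 = 8649 ≡ 14 (mod 157)
2^128 ≡ 14^2 = 196 ≡ 39 (mod 157)
156 = 128 + 16 + 8 + 4 in binary powers of 2.
So 2^156 ≡ 39 · 67 · 99 · 16 ≡ 1 (mod 157).
Since the result is 1, base 2 gives no evidence that 157 is composite.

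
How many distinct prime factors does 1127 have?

1127 = 7^2 · 23
1127 = 7^2 · 23, which has 2 distinct prime factors.

2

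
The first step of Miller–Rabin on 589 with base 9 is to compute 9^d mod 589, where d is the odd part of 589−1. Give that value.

589 − 1 = 588 = 2^2 · 147, so d = 147.
9^1 ≡ 9 (mod 589)
9^2 ≡ 9^2 = 81 ≡ 81 (mod 589)
9^4 ≡ 81^2 = 6561 ≡ 82 (mod 589)
9^8 ≡ 82^2 = 6724 ≡ 245 (mod 589)
9^16 ≡ 245^2 = 60025 ≡ 536 (mod 589)
9^32 ≡ 536^2 = 287296 ≡ 453 (mod 589)
9^64 ≡ 453^2 = 205209 ≡ 237 (mod 589)
9^128 ≡ 237^2 = 56169 ≡ 214 (mod 589)
147 = 128 + 16 + 2 + 1 in binary powers of 2.
So 9^147 ≡ 214 · 536 · 81 · 9 ≡ 64 (mod 589).
Squaring chain: 64 → 562; never reaches −1, so base 9 is a Miller–Rabin witness that 589 is composite.

64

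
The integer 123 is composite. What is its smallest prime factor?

123 is odd.
Digit sum 6, divisible by 3.

3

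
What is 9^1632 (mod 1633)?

9^1 ≡ 9 (mod 1633)
9^2 ≡ 9^2 = 81 ≡ 81 (mod 1633)
9^4 ≡ 81^2 = 6561 ≡ 29 (mod 1633)
9^8 ≡ 29^2 = 841 ≡ 841 (mod 1633)
9^16 ≡ 841^2 = 707281 ≡ 192 (mod 1633)
9^32 ≡ 192^2 = 36864 ≡ 938 (mod 1633)
9^64 ≡ 938^2 = 879844 ≡ 1290 (mod 1633)
9^128 ≡ 1290^2 = 1664100 ≡ 73 (mod 1633)
9^256 ≡ 73^2 = 5329 ≡ 430 (mod 1633)
9^512 ≡ 430^2 = 184900 ≡ 371 (mod 1633)
9^1024 ≡ 371^2 = 137641 ≡ 469 (mod 1633)
1632 = 1024 + 512 + 64 + 32 in binary powers of 2.
So 9^1632 ≡ 469 · 371 · 1290 · 938 ≡ 1294 (mod 1633).
Since 1294 ≠ 1, base 9 is a Fermat witness: 1633 is composite.

1294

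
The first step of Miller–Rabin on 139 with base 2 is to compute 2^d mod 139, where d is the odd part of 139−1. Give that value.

138

139 − 1 = 138 = 2^1 · 69, so d = 69.
2^1 ≡ 2 (mod 139)
2^2 ≡ 2^2 = 4 ≡ 4 (mod 139)
2^4 ≡ 4^2 = 16 ≡ 16 (mod 139)
2^8 ≡ 16^2 = 256 ≡ 117 (mod 139)
2^16 ≡ 117^2 = 13689 ≡ 67 (mod 139)
2^32 ≡ 67^2 = 4489 ≡ 41 (mod 139)
2^64 ≡ 41^2 = 1681 ≡ 13 (mod 139)
69 = 64 + 4 + 1 in binary powers of 2.
So 2^69 ≡ 13 · 16 · 2 ≡ 138 (mod 139).
Since 2^d ≡ 138 (mod 139), base 2 does not prove 139 composite.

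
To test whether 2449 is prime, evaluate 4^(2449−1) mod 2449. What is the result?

808

4^1 ≡ 4 (mod 2449)
4^2 ≡ 4^2 = 16 ≡ 16 (mod 2449)
4^4 ≡ 16^2 = 256 ≡ 256 (mod 2449)
4^8 ≡ 256^2 = 65536 ≡ 1862 (mod 2449)
4^16 ≡ 1862^2 = 3467044 ≡ 1709 (mod 2449)
4^32 ≡ 1709^2 = 2920681 ≡ 1473 (mod 2449)
4^64 ≡ 1473^2 = 2169729 ≡ 2364 (mod 2449)
4^128 ≡ 2364^2 = 5588496 ≡ 2327 (mod 2449)
4^256 ≡ 2327^2 = 5414929 ≡ 190 (mod 2449)
4^512 ≡ 190^2 = 36100 ≡ 1814 (mod 2449)
4^1024 ≡ 1814^2 = 3290596 ≡ 1589 (mod 2449)
4^2048 ≡ 1589^2 = 2524921 ≡ 2 (mod 2449)
2448 = 2048 + 256 + 128 + 16 in binary powers of 2.
So 4^2448 ≡ 2 · 190 · 2327 · 1709 ≡ 808 (mod 2449).
Since 808 ≠ 1, base 4 is a Fermat witness: 2449 is composite.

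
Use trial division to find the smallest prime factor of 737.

737 is odd.
Digit sum 17, not divisible by 3.
Ends in 7: not divisible by 5.
7: 737 = 7·105 + 2
11: 737 = 11·67

11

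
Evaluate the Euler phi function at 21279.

Factor: 21279 = 3 · 41 · 173.
φ(21279) = (3−1) · (41−1) · (173−1) = 2 · 40 · 172 = 13760.

13760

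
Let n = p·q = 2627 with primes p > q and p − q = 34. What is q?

Since p = q + 34, we have 2627 = q(q + 34), so q² + 34q − 2627 = 0.
Discriminant: 34² + 4·2627 = 1156 + 10508 = 11664; √11664 = 108.
q = (−34 + 108)/2 = 37, and p = q + 34 = 71.
Check: 37 · 71 = 2627.

37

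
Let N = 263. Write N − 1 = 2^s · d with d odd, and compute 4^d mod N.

263 − 1 = 262 = 2^1 · 131, so d = 131.
4^1 ≡ 4 (mod 263)
4^2 ≡ 4^2 = 16 ≡ 16 (mod 263)
4^4 ≡ 16^2 = 256 ≡ 256 (mod 263)
4^8 ≡ 256^2 = 65536 ≡ 49 (mod 263)
4^16 ≡ 49^2 = 2401 ≡ 34 (mod 263)
4^32 ≡ 34^2 = 1156 ≡ 104 (mod 263)
4^64 ≡ 104^2 = 10816 ≡ 33 (mod 263)
4^128 ≡ 33^2 = 1089 ≡ 37 (mod 263)
131 = 128 + 2 + 1 in binary powers of 2.
So 4^131 ≡ 37 · 16 · 4 ≡ 1 (mod 263).
Since 4^d ≡ 1 (mod 263), base 4 does not prove 263 composite.

1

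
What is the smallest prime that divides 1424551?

1424551 is odd.
Digit sum 22, not divisible by 3.
Ends in 1: not divisible by 5.
7: 1424551 = 7·203507 + 2
11: 1424551 = 11·129504 + 7
13: 1424551 = 13·109580 + 11
17: 1424551 = 17·83797 + 2
19: 1424551 = 19·74976 + 7
23: 1424551 = 23·61937

23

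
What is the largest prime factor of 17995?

61

17995 = 5 · 3599
3599 = 59 · 61
61 is prime.
So 17995 = 5 · 59 · 61; the largest prime factor is 61.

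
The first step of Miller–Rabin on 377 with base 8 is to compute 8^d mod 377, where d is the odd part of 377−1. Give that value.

31

377 − 1 = 376 = 2^3 · 47, so d = 47.
8^1 ≡ 8 (mod 377)
8^2 ≡ 8^2 = 64 ≡ 64 (mod 377)
8^4 ≡ 64^2 = 4096 ≡ 326 (mod 377)
8^8 ≡ 326^2 = 106276 ≡ 339 (mod 377)
8^16 ≡ 339^2 = 114921 ≡ 313 (mod 377)
8^32 ≡ 313^2 = 97969 ≡ 326 (mod 377)
47 = 32 + 8 + 4 + 2 + 1 in binary powers of 2.
So 8^47 ≡ 326 · 339 · 326 · 64 · 8 ≡ 31 (mod 377).
Squaring chain: 31 → 207 → 248; never reaches −1, so base 8 is a Miller–Rabin witness that 377 is composite.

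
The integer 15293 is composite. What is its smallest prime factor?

15293 is odd.
Digit sum 20, not divisible by 3.
Ends in 3: not divisible by 5.
7: 15293 = 7·2184 + 5
11: 15293 = 11·1390 + 3
13: 15293 = 13·1176 + 5
17: 15293 = 17·899 + 10
19: 15293 = 19·804 + 17
23: 15293 = 23·664 + 21
29: 15293 = 29·527 + 10
31: 15293 = 31·493 + 10
37: 15293 = 37·413 + 12
41: 15293 = 41·373

41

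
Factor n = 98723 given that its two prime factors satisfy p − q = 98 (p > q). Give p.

Since p = q + 98, we have 98723 = q(q + 98), so q² + 98q − 98723 = 0.
Discriminant: 98² + 4·98723 = 9604 + 394892 = 404496; √404496 = 636.
q = (−98 + 636)/2 = 269, and p = q + 98 = 367.
Check: 269 · 367 = 98723.

367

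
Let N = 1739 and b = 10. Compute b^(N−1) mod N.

10^1 ≡ 10 (mod 1739)
10^2 ≡ 10^2 = 100 ≡ 100 (mod 1739)
10^4 ≡ 100^2 = 10000 ≡ 1305 (mod 1739)
10^8 ≡ 1305^2 = 1703025 ≡ 544 (mod 1739)
10^16 ≡ 544^2 = 295936 ≡ 306 (mod 1739)
10^32 ≡ 306^2 = 93636 ≡ 1469 (mod 1739)
10^64 ≡ 1469^2 = 2157961 ≡ 1601 (mod 1739)
10^128 ≡ 1601^2 = 2563201 ≡ 1654 (mod 1739)
10^256 ≡ 1654^2 = 2735716 ≡ 269 (mod 1739)
10^512 ≡ 269^2 = 72361 ≡ 1062 (mod 1739)
10^1024 ≡ 1062^2 = 1127844 ≡ 972 (mod 1739)
1738 = 1024 + 512 + 128 + 64 + 8 + 2 in binary powers of 2.
So 10^1738 ≡ 972 · 1062 · 1654 · 1601 · 544 · 100 ≡ 1231 (mod 1739).
Since 1231 ≠ 1, base 10 is a Fermat witness: 1739 is composite.

1231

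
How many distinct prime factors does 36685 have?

4

36685 = 5 · 7337
7337 = 11 · 667
667 = 23 · 29
36685 = 5 · 11 · 23 · 29, which has 4 distinct prime factors.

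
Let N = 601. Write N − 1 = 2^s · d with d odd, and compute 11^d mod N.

601 − 1 = 600 = 2^3 · 75, so d = 75.
11^1 ≡ 11 (mod 601)
11^2 ≡ 11^2 = 121 ≡ 121 (mod 601)
11^4 ≡ 121^2 = 14641 ≡ 217 (mod 601)
11^8 ≡ 217^2 = 47089 ≡ 211 (mod 601)
11^16 ≡ 211^2 = 44521 ≡ 47 (mod 601)
11^32 ≡ 47^2 = 2209 ≡ 406 (mod 601)
11^64 ≡ 406^2 = 164836 ≡ 162 (mod 601)
75 = 64 + 8 + 2 + 1 in binary powers of 2.
So 11^75 ≡ 162 · 211 · 121 · 11 ≡ 542 (mod 601).
Squaring chain: 542 → 476 → 600; reaches −1, so base 11 does not prove 601 composite.

542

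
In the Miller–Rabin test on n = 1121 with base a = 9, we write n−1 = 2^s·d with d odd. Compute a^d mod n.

1121 − 1 = 1120 = 2^5 · 35, so d = 35.
9^1 ≡ 9 (mod 1121)
9^2 ≡ 9^2 = 81 ≡ 81 (mod 1121)
9^4 ≡ 81^2 = 6561 ≡ 956 (mod 1121)
9^8 ≡ 956^2 = 913936 ≡ 321 (mod 1121)
9^16 ≡ 321^2 = 103041 ≡ 1030 (mod 1121)
9^32 ≡ 1030^2 = 1060900 ≡ 434 (mod 1121)
35 = 32 + 2 + 1 in binary powers of 2.
So 9^35 ≡ 434 · 81 · 9 ≡ 264 (mod 1121).
Squaring chain: 264 → 194 → 643 → 921 → 765; never reaches −1, so base 9 is a Miller–Rabin witness that 1121 is composite.

264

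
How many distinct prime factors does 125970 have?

125970 = 2 · 62985
62985 = 3 · 20995
20995 = 5 · 4199
4199 = 13 · 323
323 = 17 · 19
125970 = 2 · 3 · 5 · 13 · 17 · 19, which has 6 distinct prime factors.

6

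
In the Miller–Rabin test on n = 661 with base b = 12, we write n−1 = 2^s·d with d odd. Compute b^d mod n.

1

661 − 1 = 660 = 2^2 · 165, so d = 165.
12^1 ≡ 12 (mod 661)
12^2 ≡ 12^2 = 144 ≡ 144 (mod 661)
12^4 ≡ 144^2 = 20736 ≡ 245 (mod 661)
12^8 ≡ 245^2 = 60025 ≡ 535 (mod 661)
12^16 ≡ 535^2 = 286225 ≡ 12 (mod 661)
12^32 ≡ 12^2 = 144 ≡ 144 (mod 661)
12^64 ≡ 144^2 = 20736 ≡ 245 (mod 661)
12^128 ≡ 245^2 = 60025 ≡ 535 (mod 661)
165 = 128 + 32 + 4 + 1 in binary powers of 2.
So 12^165 ≡ 535 · 144 · 245 · 12 ≡ 1 (mod 661).
Since 12^d ≡ 1 (mod 661), base 12 does not prove 661 composite.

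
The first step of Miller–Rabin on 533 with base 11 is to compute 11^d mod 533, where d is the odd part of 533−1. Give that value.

533 − 1 = 532 = 2^2 · 133, so d = 133.
11^1 ≡ 11 (mod 533)
11^2 ≡ 11^2 = 121 ≡ 121 (mod 533)
11^4 ≡ 121^2 = 14641 ≡ 250 (mod 533)
11^8 ≡ 250^2 = 62500 ≡ 139 (mod 533)
11^16 ≡ 139^2 = 19321 ≡ 133 (mod 533)
11^32 ≡ 133^2 = 17689 ≡ 100 (mod 533)
11^64 ≡ 100^2 = 10000 ≡ 406 (mod 533)
11^128 ≡ 406^2 = 164836 ≡ 139 (mod 533)
133 = 128 + 4 + 1 in binary powers of 2.
So 11^133 ≡ 139 · 250 · 11 ≡ 89 (mod 533).
Squaring chain: 89 → 459; never reaches −1, so base 11 is a Miller–Rabin witness that 533 is composite.

89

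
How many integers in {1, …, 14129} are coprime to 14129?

Factor: 14129 = 71 · 199.
φ(14129) = (71−1) · (199−1) = 70 · 198 = 13860.

13860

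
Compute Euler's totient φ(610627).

576840

Factor: 610627 = 23 · 139 · 191.
φ(610627) = (23−1) · (139−1) · (191−1) = 22 · 138 · 190 = 576840.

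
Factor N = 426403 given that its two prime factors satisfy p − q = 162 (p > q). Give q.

577

Since p = q + 162, we have 426403 = q(q + 162), so q² + 162q − 426403 = 0.
Discriminant: 162² + 4·426403 = 26244 + 1705612 = 1731856; √1731856 = 1316.
q = (−162 + 1316)/2 = 577, and p = q + 162 = 739.
Check: 577 · 739 = 426403.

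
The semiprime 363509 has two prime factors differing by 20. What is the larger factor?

Since p = q + 20, we have 363509 = q(q + 20), so q² + 20q − 363509 = 0.
Discriminant: 20² + 4·363509 = 400 + 1454036 = 1454436; √1454436 = 1206.
q = (−20 + 1206)/2 = 593, and p = q + 20 = 613.
Check: 593 · 613 = 363509.

613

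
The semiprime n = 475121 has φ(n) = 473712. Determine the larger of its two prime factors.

φ(n) = (p−1)(q−1) = n − (p+q) + 1, so p + q = 475121 − 473712 + 1 = 1410.
p and q are the roots of t² − 1410t + 475121 = 0.
Discriminant: 1410² − 4·475121 = 1988100 − 1900484 = 87616; √87616 = 296.
q = (1410 − 296)/2 = 557, p = (1410 + 296)/2 = 853.
Check: 557 · 853 = 475121.

853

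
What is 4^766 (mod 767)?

35

4^1 ≡ 4 (mod 767)
4^2 ≡ 4^2 = 16 ≡ 16 (mod 767)
4^4 ≡ 16^2 = 256 ≡ 256 (mod 767)
4^8 ≡ 256^2 = 65536 ≡ 341 (mod 767)
4^16 ≡ 341^2 = 116281 ≡ 464 (mod 767)
4^32 ≡ 464^2 = 215296 ≡ 536 (mod 767)
4^64 ≡ 536^2 = 287296 ≡ 438 (mod 767)
4^128 ≡ 438^2 = 191844 ≡ 94 (mod 767)
4^256 ≡ 94^2 = 8836 ≡ 399 (mod 767)
4^512 ≡ 399^2 = 159201 ≡ 432 (mod 767)
766 = 512 + 128 + 64 + 32 + 16 + 8 + 4 + 2 in binary powers of 2.
So 4^766 ≡ 432 · 94 · 438 · 536 · 464 · 341 · 256 · 16 ≡ 35 (mod 767).
Since 35 ≠ 1, base 4 is a Fermat witness: 767 is composite.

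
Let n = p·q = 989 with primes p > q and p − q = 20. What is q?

Since p = q + 20, we have 989 = q(q + 20), so q² + 20q − 989 = 0.
Discriminant: 20² + 4·989 = 400 + 3956 = 4356; √4356 = 66.
q = (−20 + 66)/2 = 23, and p = q + 20 = 43.
Check: 23 · 43 = 989.

23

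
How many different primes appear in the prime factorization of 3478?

3

3478 = 2 · 1739
1739 = 37 · 47
3478 = 2 · 37 · 47, which has 3 distinct prime factors.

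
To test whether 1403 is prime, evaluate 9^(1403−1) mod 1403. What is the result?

9^1 ≡ 9 (mod 1403)
9^2 ≡ 9^2 = 81 ≡ 81 (mod 1403)
9^4 ≡ 81^2 = 6561 ≡ 949 (mod 1403)
9^8 ≡ 949^2 = 900601 ≡ 1278 (mod 1403)
9^16 ≡ 1278^2 = 1633284 ≡ 192 (mod 1403)
9^32 ≡ 192^2 = 36864 ≡ 386 (mod 1403)
9^64 ≡ 386^2 = 148996 ≡ 278 (mod 1403)
9^128 ≡ 278^2 = 77284 ≡ 119 (mod 1403)
9^256 ≡ 119^2 = 14161 ≡ 131 (mod 1403)
9^512 ≡ 131^2 = 17161 ≡ 325 (mod 1403)
9^1024 ≡ 325^2 = 105625 ≡ 400 (mod 1403)
1402 = 1024 + 256 + 64 + 32 + 16 + 8 + 2 in binary powers of 2.
So 9^1402 ≡ 400 · 131 · 278 · 386 · 192 · 1278 · 81 ≡ 813 (mod 1403).
Since 813 ≠ 1, base 9 is a Fermat witness: 1403 is composite.

813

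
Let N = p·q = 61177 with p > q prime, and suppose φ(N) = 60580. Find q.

131

φ(n) = (p−1)(q−1) = n − (p+q) + 1, so p + q = 61177 − 60580 + 1 = 598.
p and q are the roots of t² − 598t + 61177 = 0.
Discriminant: 598² − 4·61177 = 357604 − 244708 = 112896; √112896 = 336.
q = (598 − 336)/2 = 131, p = (598 + 336)/2 = 467.
Check: 131 · 467 = 61177.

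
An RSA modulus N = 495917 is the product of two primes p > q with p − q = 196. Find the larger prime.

Since p = q + 196, we have 495917 = q(q + 196), so q² + 196q − 495917 = 0.
Discriminant: 196² + 4·495917 = 38416 + 1983668 = 2022084; √2022084 = 1422.
q = (−196 + 1422)/2 = 613, and p = q + 196 = 809.
Check: 613 · 809 = 495917.

809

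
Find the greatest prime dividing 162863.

162863 = 23 · 7081
7081 = 73 · 97
97 is prime.
So 162863 = 23 · 73 · 97; the largest prime factor is 97.

97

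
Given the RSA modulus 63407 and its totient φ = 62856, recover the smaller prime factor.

163

φ(n) = (p−1)(q−1) = n − (p+q) + 1, so p + q = 63407 − 62856 + 1 = 552.
p and q are the roots of t² − 552t + 63407 = 0.
Discriminant: 552² − 4·63407 = 304704 − 253628 = 51076; √51076 = 226.
q = (552 − 226)/2 = 163, p = (552 + 226)/2 = 389.
Check: 163 · 389 = 63407.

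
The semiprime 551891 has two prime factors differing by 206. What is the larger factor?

853

Since p = q + 206, we have 551891 = q(q + 206), so q² + 206q − 551891 = 0.
Discriminant: 206² + 4·551891 = 42436 + 2207564 = 2250000; √2250000 = 1500.
q = (−206 + 1500)/2 = 647, and p = q + 206 = 853.
Check: 647 · 853 = 551891.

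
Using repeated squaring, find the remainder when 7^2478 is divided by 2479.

7^1 ≡ 7 (mod 2479)
7^2 ≡ 7^2 = 49 ≡ 49 (mod 2479)
7^4 ≡ 49^2 = 2401 ≡ 2401 (mod 2479)
7^8 ≡ 2401^2 = 5764801 ≡ 1126 (mod 2479)
7^16 ≡ 1126^2 = 1267876 ≡ 1107 (mod 2479)
7^32 ≡ 1107^2 = 1225449 ≡ 823 (mod 2479)
7^64 ≡ 823^2 = 677329 ≡ 562 (mod 2479)
7^128 ≡ 562^2 = 315844 ≡ 1011 (mod 2479)
7^256 ≡ 1011^2 = 1022121 ≡ 773 (mod 2479)
7^512 ≡ 773^2 = 597529 ≡ 90 (mod 2479)
7^1024 ≡ 90^2 = 8100 ≡ 663 (mod 2479)
7^2048 ≡ 663^2 = 439569 ≡ 786 (mod 2479)
2478 = 2048 + 256 + 128 + 32 + 8 + 4 + 2 in binary powers of 2.
So 7^2478 ≡ 786 · 773 · 1011 · 823 · 1126 · 2401 · 49 ≡ 528 (mod 2479).
Since 528 ≠ 1, base 7 is a Fermat witness: 2479 is composite.

528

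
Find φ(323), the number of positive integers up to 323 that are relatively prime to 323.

Factor: 323 = 17 · 19.
φ(323) = (17−1) · (19−1) = 16 · 18 = 288.

288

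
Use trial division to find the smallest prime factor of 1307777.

1307777 is odd.
Digit sum 32, not divisible by 3.
Ends in 7: not divisible by 5.
7: 1307777 = 7·186825 + 2
11: 1307777 = 11·118888 + 9
13: 1307777 = 13·100598 + 3
17: 1307777 = 17·76928 + 1
19: 1307777 = 19·68830 + 7
23: 1307777 = 23·56859 + 20
29: 1307777 = 29·45095 + 22
31: 1307777 = 31·42186 + 11
37: 1307777 = 37·35345 + 12
41: 1307777 = 41·31897

41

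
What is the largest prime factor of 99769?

89

99769 = 19 · 5251
5251 = 59 · 89
89 is prime.
So 99769 = 19 · 59 · 89; the largest prime factor is 89.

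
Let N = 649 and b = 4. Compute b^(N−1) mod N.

559

4^1 ≡ 4 (mod 649)
4^2 ≡ 4^2 = 16 ≡ 16 (mod 649)
4^4 ≡ 16^2 = 256 ≡ 256 (mod 649)
4^8 ≡ 256^2 = 65536 ≡ 636 (mod 649)
4^16 ≡ 636^2 = 404496 ≡ 169 (mod 649)
4^32 ≡ 169^2 = 28561 ≡ 5 (mod 649)
4^64 ≡ 5^2 = 25 ≡ 25 (mod 649)
4^128 ≡ 25^2 = 625 ≡ 625 (mod 649)
4^256 ≡ 625^2 = 390625 ≡ 576 (mod 649)
4^512 ≡ 576^2 = 331776 ≡ 137 (mod 649)
648 = 512 + 128 + 8 in binary powers of 2.
So 4^648 ≡ 137 · 625 · 636 ≡ 559 (mod 649).
Since 559 ≠ 1, base 4 is a Fermat witness: 649 is composite.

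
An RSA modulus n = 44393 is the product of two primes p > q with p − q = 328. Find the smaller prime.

103

Since p = q + 328, we have 44393 = q(q + 328), so q² + 328q − 44393 = 0.
Discriminant: 328² + 4·44393 = 107584 + 177572 = 285156; √285156 = 534.
q = (−328 + 534)/2 = 103, and p = q + 328 = 431.
Check: 103 · 431 = 44393.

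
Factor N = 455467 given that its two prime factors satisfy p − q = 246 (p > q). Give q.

563

Since p = q + 246, we have 455467 = q(q + 246), so q² + 246q − 455467 = 0.
Discriminant: 246² + 4·455467 = 60516 + 1821868 = 1882384; √1882384 = 1372.
q = (−246 + 1372)/2 = 563, and p = q + 246 = 809.
Check: 563 · 809 = 455467.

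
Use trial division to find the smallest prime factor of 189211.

11

189211 is odd.
Digit sum 22, not divisible by 3.
Ends in 1: not divisible by 5.
7: 189211 = 7·27030 + 1
11: 189211 = 11·17201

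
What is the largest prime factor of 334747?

97

334747 = 7 · 47821
47821 = 17 · 2813
2813 = 29 · 97
97 is prime.
So 334747 = 7 · 17 · 29 · 97; the largest prime factor is 97.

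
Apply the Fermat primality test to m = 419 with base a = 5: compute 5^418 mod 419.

1

5^1 ≡ 5 (mod 419)
5^2 ≡ 5^2 = 25 ≡ 25 (mod 419)
5^4 ≡ 25^2 = 625 ≡ 206 (mod 419)
5^8 ≡ 206^2 = 42436 ≡ 117 (mod 419)
5^16 ≡ 117^2 = 13689 ≡ 281 (mod 419)
5^32 ≡ 281^2 = 78961 ≡ 189 (mod 419)
5^64 ≡ 189^2 = 35721 ≡ 106 (mod 419)
5^128 ≡ 106^2 = 11236 ≡ 342 (mod 419)
5^256 ≡ 342^2 = 116964 ≡ 63 (mod 419)
418 = 256 + 128 + 32 + 2 in binary powers of 2.
So 5^418 ≡ 63 · 342 · 189 · 25 ≡ 1 (mod 419).
Since the result is 1, base 5 gives no evidence that 419 is composite.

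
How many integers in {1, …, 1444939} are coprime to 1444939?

1400256

Factor: 1444939 = 53 · 137 · 199.
φ(1444939) = (53−1) · (137−1) · (199−1) = 52 · 136 · 198 = 1400256.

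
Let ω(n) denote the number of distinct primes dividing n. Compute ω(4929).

3

4929 = 3 · 1643
1643 = 31 · 53
4929 = 3 · 31 · 53, which has 3 distinct prime factors.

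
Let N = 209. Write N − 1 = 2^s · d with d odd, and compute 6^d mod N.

194

209 − 1 = 208 = 2^4 · 13, so d = 13.
6^1 ≡ 6 (mod 209)
6^2 ≡ 6^2 = 36 ≡ 36 (mod 209)
6^4 ≡ 36^2 = 1296 ≡ 42 (mod 209)
6^8 ≡ 42^2 = 1764 ≡ 92 (mod 209)
13 = 8 + 4 + 1 in binary powers of 2.
So 6^13 ≡ 92 · 42 · 6 ≡ 194 (mod 209).
Squaring chain: 194 → 16 → 47 → 119; never reaches −1, so base 6 is a Miller–Rabin witness that 209 is composite.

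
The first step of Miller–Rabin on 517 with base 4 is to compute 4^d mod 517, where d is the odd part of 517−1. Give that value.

517 − 1 = 516 = 2^2 · 129, so d = 129.
4^1 ≡ 4 (mod 517)
4^2 ≡ 4^2 = 16 ≡ 16 (mod 517)
4^4 ≡ 16^2 = 256 ≡ 256 (mod 517)
4^8 ≡ 256^2 = 65536 ≡ 394 (mod 517)
4^16 ≡ 394^2 = 155236 ≡ 136 (mod 517)
4^32 ≡ 136^2 = 18496 ≡ 401 (mod 517)
4^64 ≡ 401^2 = 160801 ≡ 14 (mod 517)
4^128 ≡ 14^2 = 196 ≡ 196 (mod 517)
129 = 128 + 1 in binary powers of 2.
So 4^129 ≡ 196 · 4 ≡ 267 (mod 517).
Squaring chain: 267 → 460; never reaches −1, so base 4 is a Miller–Rabin witness that 517 is composite.

267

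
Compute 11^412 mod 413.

11^1 ≡ 11 (mod 413)
11^2 ≡ 11^2 = 121 ≡ 121 (mod 413)
11^4 ≡ 121^2 = 14641 ≡ 186 (mod 413)
11^8 ≡ 186^2 = 34596 ≡ 317 (mod 413)
11^16 ≡ 317^2 = 100489 ≡ 130 (mod 413)
11^32 ≡ 130^2 = 16900 ≡ 380 (mod 413)
11^64 ≡ 380^2 = 144400 ≡ 263 (mod 413)
11^128 ≡ 263^2 = 69169 ≡ 198 (mod 413)
11^256 ≡ 198^2 = 39204 ≡ 382 (mod 413)
412 = 256 + 128 + 16 + 8 + 4 in binary powers of 2.
So 11^412 ≡ 382 · 198 · 130 · 317 · 186 ≡ 263 (mod 413).
Since 263 ≠ 1, base 11 is a Fermat witness: 413 is composite.

263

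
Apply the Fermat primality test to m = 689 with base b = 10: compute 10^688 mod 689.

16

10^1 ≡ 10 (mod 689)
10^2 ≡ 10^2 = 100 ≡ 100 (mod 689)
10^4 ≡ 100^2 = 10000 ≡ 354 (mod 689)
10^8 ≡ 354^2 = 125316 ≡ 607 (mod 689)
10^16 ≡ 607^2 = 368449 ≡ 523 (mod 689)
10^32 ≡ 523^2 = 273529 ≡ 685 (mod 689)
10^64 ≡ 685^2 = 469225 ≡ 16 (mod 689)
10^128 ≡ 16^2 = 256 ≡ 256 (mod 689)
10^256 ≡ 256^2 = 65536 ≡ 81 (mod 689)
10^512 ≡ 81^2 = 6561 ≡ 360 (mod 689)
688 = 512 + 128 + 32 + 16 in binary powers of 2.
So 10^688 ≡ 360 · 256 · 685 · 523 ≡ 16 (mod 689).
Since 16 ≠ 1, base 10 is a Fermat witness: 689 is composite.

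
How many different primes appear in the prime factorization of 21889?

21889 = 7 · 3127
3127 = 53 · 59
21889 = 7 · 53 · 59, which has 3 distinct prime factors.

3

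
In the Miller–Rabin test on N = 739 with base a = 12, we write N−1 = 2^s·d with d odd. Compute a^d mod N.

738

739 − 1 = 738 = 2^1 · 369, so d = 369.
12^1 ≡ 12 (mod 739)
12^2 ≡ 12^2 = 144 ≡ 144 (mod 739)
12^4 ≡ 144^2 = 20736 ≡ 44 (mod 739)
12^8 ≡ 44^2 = 1936 ≡ 458 (mod 739)
12^16 ≡ 458^2 = 209764 ≡ 627 (mod 739)
12^32 ≡ 627^2 = 393129 ≡ 720 (mod 739)
12^64 ≡ 720^2 = 518400 ≡ 361 (mod 739)
12^128 ≡ 361^2 = 130321 ≡ 257 (mod 739)
12^256 ≡ 257^2 = 66049 ≡ 278 (mod 739)
369 = 256 + 64 + 32 + 16 + 1 in binary powers of 2.
So 12^369 ≡ 278 · 361 · 720 · 627 · 12 ≡ 738 (mod 739).
Since 12^d ≡ 738 (mod 739), base 12 does not prove 739 composite.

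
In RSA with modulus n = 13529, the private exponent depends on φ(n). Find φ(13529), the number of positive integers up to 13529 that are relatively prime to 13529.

13284

Factor: 13529 = 83 · 163.
φ(13529) = (83−1) · (163−1) = 82 · 162 = 13284.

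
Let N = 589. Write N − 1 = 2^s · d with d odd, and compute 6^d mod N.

216

589 − 1 = 588 = 2^2 · 147, so d = 147.
6^1 ≡ 6 (mod 589)
6^2 ≡ 6^2 = 36 ≡ 36 (mod 589)
6^4 ≡ 36^2 = 1296 ≡ 118 (mod 589)
6^8 ≡ 118^2 = 13924 ≡ 377 (mod 589)
6^16 ≡ 377^2 = 142129 ≡ 180 (mod 589)
6^32 ≡ 180^2 = 32400 ≡ 5 (mod 589)
6^64 ≡ 5^2 = 25 ≡ 25 (mod 589)
6^128 ≡ 25^2 = 625 ≡ 36 (mod 589)
147 = 128 + 16 + 2 + 1 in binary powers of 2.
So 6^147 ≡ 36 · 180 · 36 · 6 ≡ 216 (mod 589).
Squaring chain: 216 → 125; never reaches −1, so base 6 is a Miller–Rabin witness that 589 is composite.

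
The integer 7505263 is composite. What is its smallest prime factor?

7505263 is odd.
Digit sum 28, not divisible by 3.
Ends in 3: not divisible by 5.
7: 7505263 = 7·1072180 + 3
11: 7505263 = 11·682296 + 7
13: 7505263 = 13·577327 + 12
17: 7505263 = 17·441486 + 1
19: 7505263 = 19·395013 + 16
23: 7505263 = 23·326315 + 18
29: 7505263 = 29·258802 + 5
31: 7505263 = 31·242105 + 8
37: 7505263 = 37·202844 + 35
41: 7505263 = 41·183055 + 8
43: 7505263 = 43·174541

43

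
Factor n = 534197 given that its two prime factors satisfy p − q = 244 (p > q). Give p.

Since p = q + 244, we have 534197 = q(q + 244), so q² + 244q − 534197 = 0.
Discriminant: 244² + 4·534197 = 59536 + 2136788 = 2196324; √2196324 = 1482.
q = (−244 + 1482)/2 = 619, and p = q + 244 = 863.
Check: 619 · 863 = 534197.

863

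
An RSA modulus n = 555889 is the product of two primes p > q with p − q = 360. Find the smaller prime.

Since p = q + 360, we have 555889 = q(q + 360), so q² + 360q − 555889 = 0.
Discriminant: 360² + 4·555889 = 129600 + 2223556 = 2353156; √2353156 = 1534.
q = (−360 + 1534)/2 = 587, and p = q + 360 = 947.
Check: 587 · 947 = 555889.

587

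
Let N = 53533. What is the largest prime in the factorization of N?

53533 = 17 · 3149
3149 = 47 · 67
67 is prime.
So 53533 = 17 · 47 · 67; the largest prime factor is 67.

67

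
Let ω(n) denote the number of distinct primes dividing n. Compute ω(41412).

5

41412 = 2^2 · 10353
10353 = 3 · 3451
3451 = 7 · 493
493 = 17 · 29
41412 = 2^2 · 3 · 7 · 17 · 29, which has 5 distinct prime factors.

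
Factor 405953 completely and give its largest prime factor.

405953 = 67 · 6059
6059 = 73 · 83
83 is prime.
So 405953 = 67 · 73 · 83; the largest prime factor is 83.

83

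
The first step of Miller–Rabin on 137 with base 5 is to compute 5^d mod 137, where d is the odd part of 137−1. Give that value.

137 − 1 = 136 = 2^3 · 17, so d = 17.
5^1 ≡ 5 (mod 137)
5^2 ≡ 5^2 = 25 ≡ 25 (mod 137)
5^4 ≡ 25^2 = 625 ≡ 77 (mod 137)
5^8 ≡ 77^2 = 5929 ≡ 38 (mod 137)
5^16 ≡ 38^2 = 1444 ≡ 74 (mod 137)
17 = 16 + 1 in binary powers of 2.
So 5^17 ≡ 74 · 5 ≡ 96 (mod 137).
Squaring chain: 96 → 37 → 136; reaches −1, so base 5 does not prove 137 composite.

96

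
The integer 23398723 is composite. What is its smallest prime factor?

23398723 is odd.
Digit sum 37, not divisible by 3.
Ends in 3: not divisible by 5.
7: 23398723 = 7·3342674 + 5
11: 23398723 = 11·2127156 + 7
13: 23398723 = 13·1799901 + 10
17: 23398723 = 17·1376395 + 8
19: 23398723 = 19·1231511 + 14
23: 23398723 = 23·1017335 + 18
29: 23398723 = 29·806852 + 15
31: 23398723 = 31·754797 + 16
37: 23398723 = 37·632397 + 34
41: 23398723 = 41·570700 + 23
43: 23398723 = 43·544156 + 15
47: 23398723 = 47·497845 + 8
53: 23398723 = 53·441485 + 18
59: 23398723 = 59·396588 + 31
61: 23398723 = 61·383585 + 38
67: 23398723 = 67·349234 + 45
71: 23398723 = 71·329559 + 34
73: 23398723 = 73·320530 + 33
79: 23398723 = 79·296186 + 29
83: 23398723 = 83·281912 + 27
89: 23398723 = 89·262907

89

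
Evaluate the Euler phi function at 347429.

322240

Factor: 347429 = 17 · 107 · 191.
φ(347429) = (17−1) · (107−1) · (191−1) = 16 · 106 · 190 = 322240.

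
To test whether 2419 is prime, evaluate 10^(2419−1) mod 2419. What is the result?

10^1 ≡ 10 (mod 2419)
10^2 ≡ 10^2 = 100 ≡ 100 (mod 2419)
10^4 ≡ 100^2 = 10000 ≡ 324 (mod 2419)
10^8 ≡ 324^2 = 104976 ≡ 959 (mod 2419)
10^16 ≡ 959^2 = 919681 ≡ 461 (mod 2419)
10^32 ≡ 461^2 = 212521 ≡ 2068 (mod 2419)
10^64 ≡ 2068^2 = 4276624 ≡ 2251 (mod 2419)
10^128 ≡ 2251^2 = 5067001 ≡ 1615 (mod 2419)
10^256 ≡ 1615^2 = 2608225 ≡ 543 (mod 2419)
10^512 ≡ 543^2 = 294849 ≡ 2150 (mod 2419)
10^1024 ≡ 2150^2 = 4622500 ≡ 2210 (mod 2419)
10^2048 ≡ 2210^2 = 4884100 ≡ 139 (mod 2419)
2418 = 2048 + 256 + 64 + 32 + 16 + 2 in binary powers of 2.
So 10^2418 ≡ 139 · 543 · 2251 · 2068 · 461 · 100 ≡ 1697 (mod 2419).
Since 1697 ≠ 1, base 10 is a Fermat witness: 2419 is composite.

1697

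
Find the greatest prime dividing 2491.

53

2491 = 47 · 53
53 is prime.
So 2491 = 47 · 53; the largest prime factor is 53.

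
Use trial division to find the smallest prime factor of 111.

3

111 is odd.
Digit sum 3, divisible by 3.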